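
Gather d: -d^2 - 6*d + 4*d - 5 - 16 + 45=-d^2 - 2*d + 24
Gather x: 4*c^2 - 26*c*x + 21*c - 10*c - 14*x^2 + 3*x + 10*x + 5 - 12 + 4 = 4*c^2 + 11*c - 14*x^2 + x*(13 - 26*c) - 3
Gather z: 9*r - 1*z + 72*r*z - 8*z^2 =9*r - 8*z^2 + z*(72*r - 1)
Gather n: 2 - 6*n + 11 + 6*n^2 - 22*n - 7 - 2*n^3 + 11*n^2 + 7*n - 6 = -2*n^3 + 17*n^2 - 21*n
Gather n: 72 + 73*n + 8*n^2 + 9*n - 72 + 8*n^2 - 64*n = 16*n^2 + 18*n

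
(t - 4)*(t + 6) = t^2 + 2*t - 24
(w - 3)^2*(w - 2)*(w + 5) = w^4 - 3*w^3 - 19*w^2 + 87*w - 90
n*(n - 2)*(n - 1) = n^3 - 3*n^2 + 2*n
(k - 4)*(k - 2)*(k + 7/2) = k^3 - 5*k^2/2 - 13*k + 28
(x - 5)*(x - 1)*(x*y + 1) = x^3*y - 6*x^2*y + x^2 + 5*x*y - 6*x + 5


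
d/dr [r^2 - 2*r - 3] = 2*r - 2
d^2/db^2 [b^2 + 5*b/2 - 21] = 2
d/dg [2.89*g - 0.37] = 2.89000000000000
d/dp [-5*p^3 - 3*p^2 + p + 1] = -15*p^2 - 6*p + 1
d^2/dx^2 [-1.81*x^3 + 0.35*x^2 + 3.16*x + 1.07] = 0.7 - 10.86*x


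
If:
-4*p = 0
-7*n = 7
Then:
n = -1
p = 0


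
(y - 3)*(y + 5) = y^2 + 2*y - 15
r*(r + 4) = r^2 + 4*r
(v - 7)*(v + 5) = v^2 - 2*v - 35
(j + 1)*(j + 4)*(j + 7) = j^3 + 12*j^2 + 39*j + 28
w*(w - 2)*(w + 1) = w^3 - w^2 - 2*w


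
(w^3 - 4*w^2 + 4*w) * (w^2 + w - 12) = w^5 - 3*w^4 - 12*w^3 + 52*w^2 - 48*w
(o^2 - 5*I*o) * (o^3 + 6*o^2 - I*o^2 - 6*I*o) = o^5 + 6*o^4 - 6*I*o^4 - 5*o^3 - 36*I*o^3 - 30*o^2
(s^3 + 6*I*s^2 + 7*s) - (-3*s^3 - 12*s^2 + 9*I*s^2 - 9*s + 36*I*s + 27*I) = 4*s^3 + 12*s^2 - 3*I*s^2 + 16*s - 36*I*s - 27*I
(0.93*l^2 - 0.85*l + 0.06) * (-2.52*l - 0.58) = -2.3436*l^3 + 1.6026*l^2 + 0.3418*l - 0.0348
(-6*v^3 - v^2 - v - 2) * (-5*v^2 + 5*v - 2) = 30*v^5 - 25*v^4 + 12*v^3 + 7*v^2 - 8*v + 4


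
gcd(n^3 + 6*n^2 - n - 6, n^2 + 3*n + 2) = n + 1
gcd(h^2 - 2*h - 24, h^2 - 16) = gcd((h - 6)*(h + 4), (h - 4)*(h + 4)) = h + 4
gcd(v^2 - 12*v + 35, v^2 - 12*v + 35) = v^2 - 12*v + 35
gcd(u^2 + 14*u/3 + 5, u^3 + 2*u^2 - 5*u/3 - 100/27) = u + 5/3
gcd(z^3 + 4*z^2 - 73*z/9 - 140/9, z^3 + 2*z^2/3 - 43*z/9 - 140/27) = z^2 - z - 28/9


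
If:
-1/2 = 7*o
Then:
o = -1/14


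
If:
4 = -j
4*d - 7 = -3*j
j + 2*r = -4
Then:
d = 19/4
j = -4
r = 0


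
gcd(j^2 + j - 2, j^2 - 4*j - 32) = 1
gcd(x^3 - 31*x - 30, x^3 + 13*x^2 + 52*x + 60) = x + 5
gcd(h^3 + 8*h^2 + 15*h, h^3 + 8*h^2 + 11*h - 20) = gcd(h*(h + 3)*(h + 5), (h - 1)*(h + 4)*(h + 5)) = h + 5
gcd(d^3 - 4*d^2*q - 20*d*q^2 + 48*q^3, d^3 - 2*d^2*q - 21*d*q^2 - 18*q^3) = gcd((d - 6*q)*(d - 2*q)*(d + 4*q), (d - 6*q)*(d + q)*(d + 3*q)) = -d + 6*q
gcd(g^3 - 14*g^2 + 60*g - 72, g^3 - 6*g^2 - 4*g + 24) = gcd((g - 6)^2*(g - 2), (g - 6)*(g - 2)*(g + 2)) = g^2 - 8*g + 12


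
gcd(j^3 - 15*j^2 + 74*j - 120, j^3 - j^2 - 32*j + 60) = j - 5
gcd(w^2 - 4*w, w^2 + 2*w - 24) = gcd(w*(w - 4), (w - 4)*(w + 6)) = w - 4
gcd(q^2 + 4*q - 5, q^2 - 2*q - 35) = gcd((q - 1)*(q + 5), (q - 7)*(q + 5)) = q + 5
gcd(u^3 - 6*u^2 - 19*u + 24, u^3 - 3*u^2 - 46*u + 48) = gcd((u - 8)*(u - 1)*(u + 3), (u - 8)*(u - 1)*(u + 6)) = u^2 - 9*u + 8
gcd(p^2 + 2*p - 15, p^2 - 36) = 1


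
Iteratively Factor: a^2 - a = (a)*(a - 1)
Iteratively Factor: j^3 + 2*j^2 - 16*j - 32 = (j + 4)*(j^2 - 2*j - 8) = (j + 2)*(j + 4)*(j - 4)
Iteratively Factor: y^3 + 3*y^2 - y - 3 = (y + 1)*(y^2 + 2*y - 3) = (y + 1)*(y + 3)*(y - 1)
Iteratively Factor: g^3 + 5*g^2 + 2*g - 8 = (g + 2)*(g^2 + 3*g - 4) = (g + 2)*(g + 4)*(g - 1)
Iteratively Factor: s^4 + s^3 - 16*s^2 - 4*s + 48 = (s - 3)*(s^3 + 4*s^2 - 4*s - 16) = (s - 3)*(s + 4)*(s^2 - 4) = (s - 3)*(s + 2)*(s + 4)*(s - 2)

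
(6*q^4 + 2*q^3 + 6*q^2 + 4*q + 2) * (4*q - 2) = 24*q^5 - 4*q^4 + 20*q^3 + 4*q^2 - 4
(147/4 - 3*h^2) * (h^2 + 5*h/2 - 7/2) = -3*h^4 - 15*h^3/2 + 189*h^2/4 + 735*h/8 - 1029/8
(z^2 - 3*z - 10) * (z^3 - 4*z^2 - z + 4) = z^5 - 7*z^4 + z^3 + 47*z^2 - 2*z - 40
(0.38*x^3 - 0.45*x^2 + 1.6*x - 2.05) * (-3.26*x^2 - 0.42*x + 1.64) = -1.2388*x^5 + 1.3074*x^4 - 4.4038*x^3 + 5.273*x^2 + 3.485*x - 3.362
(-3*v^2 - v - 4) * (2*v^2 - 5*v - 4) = -6*v^4 + 13*v^3 + 9*v^2 + 24*v + 16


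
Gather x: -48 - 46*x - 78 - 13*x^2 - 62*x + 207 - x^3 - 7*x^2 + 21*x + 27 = -x^3 - 20*x^2 - 87*x + 108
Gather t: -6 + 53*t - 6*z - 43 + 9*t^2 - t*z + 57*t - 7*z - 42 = 9*t^2 + t*(110 - z) - 13*z - 91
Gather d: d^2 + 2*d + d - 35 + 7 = d^2 + 3*d - 28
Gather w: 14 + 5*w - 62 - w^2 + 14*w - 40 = -w^2 + 19*w - 88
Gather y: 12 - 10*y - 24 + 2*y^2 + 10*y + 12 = 2*y^2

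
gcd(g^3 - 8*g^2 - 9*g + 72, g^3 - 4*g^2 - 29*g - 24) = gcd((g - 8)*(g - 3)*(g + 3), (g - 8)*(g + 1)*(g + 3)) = g^2 - 5*g - 24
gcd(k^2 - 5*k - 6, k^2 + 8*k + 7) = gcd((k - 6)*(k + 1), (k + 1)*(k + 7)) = k + 1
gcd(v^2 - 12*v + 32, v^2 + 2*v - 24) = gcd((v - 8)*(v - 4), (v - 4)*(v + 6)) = v - 4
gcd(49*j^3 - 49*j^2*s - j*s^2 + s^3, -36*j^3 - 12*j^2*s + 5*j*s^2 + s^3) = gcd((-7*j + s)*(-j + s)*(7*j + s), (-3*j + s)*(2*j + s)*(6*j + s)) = 1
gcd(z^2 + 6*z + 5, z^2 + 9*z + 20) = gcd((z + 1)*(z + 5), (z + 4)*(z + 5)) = z + 5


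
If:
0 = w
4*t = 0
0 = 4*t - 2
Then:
No Solution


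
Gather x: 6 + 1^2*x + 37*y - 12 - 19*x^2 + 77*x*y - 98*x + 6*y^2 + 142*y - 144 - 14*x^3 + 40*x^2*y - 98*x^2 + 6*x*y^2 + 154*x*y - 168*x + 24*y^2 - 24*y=-14*x^3 + x^2*(40*y - 117) + x*(6*y^2 + 231*y - 265) + 30*y^2 + 155*y - 150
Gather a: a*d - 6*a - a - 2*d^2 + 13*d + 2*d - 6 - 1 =a*(d - 7) - 2*d^2 + 15*d - 7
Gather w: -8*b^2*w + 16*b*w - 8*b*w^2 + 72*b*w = -8*b*w^2 + w*(-8*b^2 + 88*b)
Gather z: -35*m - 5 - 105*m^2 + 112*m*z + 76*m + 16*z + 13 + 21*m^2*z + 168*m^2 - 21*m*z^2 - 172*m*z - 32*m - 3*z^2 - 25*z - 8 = 63*m^2 + 9*m + z^2*(-21*m - 3) + z*(21*m^2 - 60*m - 9)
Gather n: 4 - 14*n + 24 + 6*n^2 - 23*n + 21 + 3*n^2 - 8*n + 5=9*n^2 - 45*n + 54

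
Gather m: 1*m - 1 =m - 1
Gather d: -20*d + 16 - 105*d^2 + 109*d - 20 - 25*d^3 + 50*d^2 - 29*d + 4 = -25*d^3 - 55*d^2 + 60*d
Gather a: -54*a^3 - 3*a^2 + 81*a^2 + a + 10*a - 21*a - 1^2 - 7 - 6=-54*a^3 + 78*a^2 - 10*a - 14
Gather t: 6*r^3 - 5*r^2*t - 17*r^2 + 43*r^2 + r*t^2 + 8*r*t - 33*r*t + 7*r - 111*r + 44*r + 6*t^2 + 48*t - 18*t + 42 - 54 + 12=6*r^3 + 26*r^2 - 60*r + t^2*(r + 6) + t*(-5*r^2 - 25*r + 30)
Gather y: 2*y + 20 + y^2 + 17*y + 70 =y^2 + 19*y + 90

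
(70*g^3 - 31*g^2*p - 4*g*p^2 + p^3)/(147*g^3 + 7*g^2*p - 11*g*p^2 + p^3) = (-10*g^2 + 3*g*p + p^2)/(-21*g^2 - 4*g*p + p^2)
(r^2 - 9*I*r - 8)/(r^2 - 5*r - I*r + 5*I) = (r - 8*I)/(r - 5)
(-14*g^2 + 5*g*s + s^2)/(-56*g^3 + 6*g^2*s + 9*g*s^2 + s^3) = 1/(4*g + s)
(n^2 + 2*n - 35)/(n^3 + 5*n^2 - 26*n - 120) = (n + 7)/(n^2 + 10*n + 24)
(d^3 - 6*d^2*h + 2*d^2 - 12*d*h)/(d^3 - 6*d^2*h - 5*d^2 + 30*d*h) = (d + 2)/(d - 5)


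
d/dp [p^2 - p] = 2*p - 1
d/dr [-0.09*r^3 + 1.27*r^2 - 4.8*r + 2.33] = -0.27*r^2 + 2.54*r - 4.8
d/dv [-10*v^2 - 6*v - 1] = -20*v - 6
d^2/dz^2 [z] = 0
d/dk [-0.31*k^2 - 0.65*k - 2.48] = -0.62*k - 0.65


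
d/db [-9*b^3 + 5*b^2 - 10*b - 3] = -27*b^2 + 10*b - 10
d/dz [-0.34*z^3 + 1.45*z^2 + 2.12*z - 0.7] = -1.02*z^2 + 2.9*z + 2.12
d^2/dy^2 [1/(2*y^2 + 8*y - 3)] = 4*(-2*y^2 - 8*y + 8*(y + 2)^2 + 3)/(2*y^2 + 8*y - 3)^3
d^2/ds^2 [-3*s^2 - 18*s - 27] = -6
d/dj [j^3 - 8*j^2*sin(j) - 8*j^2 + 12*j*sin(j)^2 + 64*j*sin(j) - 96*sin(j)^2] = -8*j^2*cos(j) + 3*j^2 - 16*j*sin(j) + 12*j*sin(2*j) + 64*j*cos(j) - 16*j + 12*sin(j)^2 + 64*sin(j) - 96*sin(2*j)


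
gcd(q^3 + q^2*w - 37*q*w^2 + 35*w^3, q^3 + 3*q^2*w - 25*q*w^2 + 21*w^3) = q^2 + 6*q*w - 7*w^2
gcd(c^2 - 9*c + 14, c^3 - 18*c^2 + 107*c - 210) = c - 7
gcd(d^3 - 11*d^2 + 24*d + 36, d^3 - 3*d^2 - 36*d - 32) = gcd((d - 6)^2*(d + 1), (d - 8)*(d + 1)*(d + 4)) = d + 1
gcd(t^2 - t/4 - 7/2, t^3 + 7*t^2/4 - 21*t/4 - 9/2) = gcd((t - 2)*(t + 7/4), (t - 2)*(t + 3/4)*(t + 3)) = t - 2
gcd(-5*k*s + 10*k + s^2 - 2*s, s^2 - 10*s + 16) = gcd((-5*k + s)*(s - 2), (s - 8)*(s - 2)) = s - 2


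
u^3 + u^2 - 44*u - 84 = (u - 7)*(u + 2)*(u + 6)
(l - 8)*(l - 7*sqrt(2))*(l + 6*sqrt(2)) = l^3 - 8*l^2 - sqrt(2)*l^2 - 84*l + 8*sqrt(2)*l + 672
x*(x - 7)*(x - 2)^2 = x^4 - 11*x^3 + 32*x^2 - 28*x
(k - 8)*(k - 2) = k^2 - 10*k + 16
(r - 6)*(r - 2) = r^2 - 8*r + 12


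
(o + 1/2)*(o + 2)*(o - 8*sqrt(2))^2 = o^4 - 16*sqrt(2)*o^3 + 5*o^3/2 - 40*sqrt(2)*o^2 + 129*o^2 - 16*sqrt(2)*o + 320*o + 128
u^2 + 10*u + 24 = (u + 4)*(u + 6)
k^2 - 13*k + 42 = (k - 7)*(k - 6)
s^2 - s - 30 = (s - 6)*(s + 5)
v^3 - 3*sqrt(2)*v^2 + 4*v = v*(v - 2*sqrt(2))*(v - sqrt(2))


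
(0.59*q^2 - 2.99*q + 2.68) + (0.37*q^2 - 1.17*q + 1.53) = 0.96*q^2 - 4.16*q + 4.21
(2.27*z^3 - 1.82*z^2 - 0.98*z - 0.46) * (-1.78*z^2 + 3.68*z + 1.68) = -4.0406*z^5 + 11.5932*z^4 - 1.1396*z^3 - 5.8452*z^2 - 3.3392*z - 0.7728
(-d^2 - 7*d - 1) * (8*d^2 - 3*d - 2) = -8*d^4 - 53*d^3 + 15*d^2 + 17*d + 2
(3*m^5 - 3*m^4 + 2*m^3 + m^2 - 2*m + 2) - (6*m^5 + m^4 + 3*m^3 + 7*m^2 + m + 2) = -3*m^5 - 4*m^4 - m^3 - 6*m^2 - 3*m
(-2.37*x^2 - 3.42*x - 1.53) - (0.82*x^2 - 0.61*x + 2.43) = -3.19*x^2 - 2.81*x - 3.96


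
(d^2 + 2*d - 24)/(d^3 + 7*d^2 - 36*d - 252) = (d - 4)/(d^2 + d - 42)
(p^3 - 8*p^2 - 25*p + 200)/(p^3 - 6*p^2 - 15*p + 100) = (p^2 - 3*p - 40)/(p^2 - p - 20)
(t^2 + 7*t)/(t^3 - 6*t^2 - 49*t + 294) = t/(t^2 - 13*t + 42)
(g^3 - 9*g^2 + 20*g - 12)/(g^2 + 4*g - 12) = (g^2 - 7*g + 6)/(g + 6)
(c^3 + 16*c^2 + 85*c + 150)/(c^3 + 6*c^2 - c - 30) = (c^2 + 11*c + 30)/(c^2 + c - 6)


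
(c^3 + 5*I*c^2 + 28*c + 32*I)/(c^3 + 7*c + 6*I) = (c^2 + 4*I*c + 32)/(c^2 - I*c + 6)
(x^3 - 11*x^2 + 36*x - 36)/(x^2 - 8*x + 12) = x - 3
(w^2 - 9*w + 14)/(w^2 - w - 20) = (-w^2 + 9*w - 14)/(-w^2 + w + 20)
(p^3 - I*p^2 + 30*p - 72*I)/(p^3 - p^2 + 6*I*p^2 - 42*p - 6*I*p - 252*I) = (p^2 - 7*I*p - 12)/(p^2 - p - 42)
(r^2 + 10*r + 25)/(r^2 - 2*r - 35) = (r + 5)/(r - 7)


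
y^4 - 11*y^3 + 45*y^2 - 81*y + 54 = (y - 3)^3*(y - 2)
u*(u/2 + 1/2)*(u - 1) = u^3/2 - u/2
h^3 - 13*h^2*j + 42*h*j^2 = h*(h - 7*j)*(h - 6*j)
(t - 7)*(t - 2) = t^2 - 9*t + 14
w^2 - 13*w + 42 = (w - 7)*(w - 6)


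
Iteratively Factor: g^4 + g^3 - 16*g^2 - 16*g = (g + 1)*(g^3 - 16*g) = (g - 4)*(g + 1)*(g^2 + 4*g) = (g - 4)*(g + 1)*(g + 4)*(g)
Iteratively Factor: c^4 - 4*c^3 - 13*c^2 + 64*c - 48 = (c + 4)*(c^3 - 8*c^2 + 19*c - 12) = (c - 1)*(c + 4)*(c^2 - 7*c + 12) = (c - 4)*(c - 1)*(c + 4)*(c - 3)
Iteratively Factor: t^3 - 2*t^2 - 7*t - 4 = (t + 1)*(t^2 - 3*t - 4) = (t - 4)*(t + 1)*(t + 1)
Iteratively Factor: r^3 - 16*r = (r + 4)*(r^2 - 4*r) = r*(r + 4)*(r - 4)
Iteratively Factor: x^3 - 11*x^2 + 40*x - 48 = (x - 3)*(x^2 - 8*x + 16) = (x - 4)*(x - 3)*(x - 4)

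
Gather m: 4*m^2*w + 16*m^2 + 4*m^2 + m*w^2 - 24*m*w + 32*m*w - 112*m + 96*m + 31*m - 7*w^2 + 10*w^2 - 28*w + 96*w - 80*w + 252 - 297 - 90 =m^2*(4*w + 20) + m*(w^2 + 8*w + 15) + 3*w^2 - 12*w - 135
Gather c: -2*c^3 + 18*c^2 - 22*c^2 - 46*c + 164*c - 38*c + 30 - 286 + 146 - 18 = -2*c^3 - 4*c^2 + 80*c - 128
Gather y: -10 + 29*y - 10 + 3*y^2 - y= 3*y^2 + 28*y - 20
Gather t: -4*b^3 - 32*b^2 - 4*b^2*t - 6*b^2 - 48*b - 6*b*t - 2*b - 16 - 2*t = -4*b^3 - 38*b^2 - 50*b + t*(-4*b^2 - 6*b - 2) - 16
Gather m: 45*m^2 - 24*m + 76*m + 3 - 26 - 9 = 45*m^2 + 52*m - 32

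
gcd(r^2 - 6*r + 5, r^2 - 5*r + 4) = r - 1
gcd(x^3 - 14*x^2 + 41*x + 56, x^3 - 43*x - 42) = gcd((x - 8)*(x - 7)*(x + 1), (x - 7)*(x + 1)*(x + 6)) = x^2 - 6*x - 7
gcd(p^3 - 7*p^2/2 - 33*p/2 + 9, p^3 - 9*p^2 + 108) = p^2 - 3*p - 18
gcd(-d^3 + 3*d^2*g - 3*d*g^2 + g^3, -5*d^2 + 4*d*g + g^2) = d - g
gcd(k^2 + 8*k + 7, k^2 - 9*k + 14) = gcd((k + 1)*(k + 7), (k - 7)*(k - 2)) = 1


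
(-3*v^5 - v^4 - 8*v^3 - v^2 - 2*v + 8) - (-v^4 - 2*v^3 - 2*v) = -3*v^5 - 6*v^3 - v^2 + 8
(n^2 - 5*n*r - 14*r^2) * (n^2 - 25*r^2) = n^4 - 5*n^3*r - 39*n^2*r^2 + 125*n*r^3 + 350*r^4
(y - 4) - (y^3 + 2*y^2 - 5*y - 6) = -y^3 - 2*y^2 + 6*y + 2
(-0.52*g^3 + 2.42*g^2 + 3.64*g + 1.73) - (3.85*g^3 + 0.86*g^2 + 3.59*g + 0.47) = -4.37*g^3 + 1.56*g^2 + 0.0500000000000003*g + 1.26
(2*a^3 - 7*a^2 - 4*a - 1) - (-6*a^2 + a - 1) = 2*a^3 - a^2 - 5*a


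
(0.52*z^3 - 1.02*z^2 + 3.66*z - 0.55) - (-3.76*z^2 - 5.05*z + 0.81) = 0.52*z^3 + 2.74*z^2 + 8.71*z - 1.36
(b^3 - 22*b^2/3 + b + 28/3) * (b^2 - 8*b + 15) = b^5 - 46*b^4/3 + 224*b^3/3 - 326*b^2/3 - 179*b/3 + 140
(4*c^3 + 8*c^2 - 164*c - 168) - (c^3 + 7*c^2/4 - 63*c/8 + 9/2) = 3*c^3 + 25*c^2/4 - 1249*c/8 - 345/2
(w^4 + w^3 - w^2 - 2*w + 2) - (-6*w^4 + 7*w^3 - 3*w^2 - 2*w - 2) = 7*w^4 - 6*w^3 + 2*w^2 + 4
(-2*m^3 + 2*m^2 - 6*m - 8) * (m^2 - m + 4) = -2*m^5 + 4*m^4 - 16*m^3 + 6*m^2 - 16*m - 32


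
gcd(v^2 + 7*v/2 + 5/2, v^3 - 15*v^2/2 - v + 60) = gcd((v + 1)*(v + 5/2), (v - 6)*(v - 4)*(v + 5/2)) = v + 5/2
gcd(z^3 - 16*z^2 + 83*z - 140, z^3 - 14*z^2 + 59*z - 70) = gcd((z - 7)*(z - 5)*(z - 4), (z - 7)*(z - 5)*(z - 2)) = z^2 - 12*z + 35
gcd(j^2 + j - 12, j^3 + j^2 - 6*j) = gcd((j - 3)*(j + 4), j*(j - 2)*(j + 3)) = 1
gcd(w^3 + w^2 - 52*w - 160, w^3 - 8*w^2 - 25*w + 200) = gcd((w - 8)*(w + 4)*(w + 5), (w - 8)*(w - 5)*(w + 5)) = w^2 - 3*w - 40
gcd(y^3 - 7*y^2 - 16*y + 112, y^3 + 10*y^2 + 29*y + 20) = y + 4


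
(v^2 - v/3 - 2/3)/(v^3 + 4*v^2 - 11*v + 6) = (v + 2/3)/(v^2 + 5*v - 6)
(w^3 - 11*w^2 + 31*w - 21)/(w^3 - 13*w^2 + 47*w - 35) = (w - 3)/(w - 5)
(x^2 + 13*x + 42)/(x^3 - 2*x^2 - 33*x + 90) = (x + 7)/(x^2 - 8*x + 15)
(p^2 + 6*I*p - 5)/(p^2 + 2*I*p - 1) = (p + 5*I)/(p + I)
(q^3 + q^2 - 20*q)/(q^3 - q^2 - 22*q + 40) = q/(q - 2)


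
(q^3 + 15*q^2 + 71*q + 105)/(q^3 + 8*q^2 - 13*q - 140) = (q + 3)/(q - 4)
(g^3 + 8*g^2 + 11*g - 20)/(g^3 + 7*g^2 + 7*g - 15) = (g + 4)/(g + 3)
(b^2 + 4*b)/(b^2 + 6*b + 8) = b/(b + 2)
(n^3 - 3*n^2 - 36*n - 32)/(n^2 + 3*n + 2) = (n^2 - 4*n - 32)/(n + 2)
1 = 1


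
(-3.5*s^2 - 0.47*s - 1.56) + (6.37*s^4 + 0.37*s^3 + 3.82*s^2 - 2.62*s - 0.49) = 6.37*s^4 + 0.37*s^3 + 0.32*s^2 - 3.09*s - 2.05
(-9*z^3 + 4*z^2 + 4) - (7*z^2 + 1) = -9*z^3 - 3*z^2 + 3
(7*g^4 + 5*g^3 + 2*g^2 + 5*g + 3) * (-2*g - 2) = -14*g^5 - 24*g^4 - 14*g^3 - 14*g^2 - 16*g - 6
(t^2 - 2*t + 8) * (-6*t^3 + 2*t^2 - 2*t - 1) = -6*t^5 + 14*t^4 - 54*t^3 + 19*t^2 - 14*t - 8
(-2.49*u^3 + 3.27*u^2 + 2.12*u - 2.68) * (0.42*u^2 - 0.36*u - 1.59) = -1.0458*u^5 + 2.2698*u^4 + 3.6723*u^3 - 7.0881*u^2 - 2.406*u + 4.2612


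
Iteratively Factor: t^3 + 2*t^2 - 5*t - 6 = (t - 2)*(t^2 + 4*t + 3) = (t - 2)*(t + 1)*(t + 3)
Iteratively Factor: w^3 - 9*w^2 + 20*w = (w)*(w^2 - 9*w + 20) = w*(w - 4)*(w - 5)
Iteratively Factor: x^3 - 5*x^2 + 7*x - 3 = (x - 1)*(x^2 - 4*x + 3) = (x - 3)*(x - 1)*(x - 1)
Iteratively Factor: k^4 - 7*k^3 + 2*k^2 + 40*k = (k)*(k^3 - 7*k^2 + 2*k + 40) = k*(k - 5)*(k^2 - 2*k - 8) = k*(k - 5)*(k + 2)*(k - 4)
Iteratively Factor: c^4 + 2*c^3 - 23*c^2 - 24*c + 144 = (c + 4)*(c^3 - 2*c^2 - 15*c + 36) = (c - 3)*(c + 4)*(c^2 + c - 12) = (c - 3)^2*(c + 4)*(c + 4)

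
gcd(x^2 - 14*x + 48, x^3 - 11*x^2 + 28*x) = 1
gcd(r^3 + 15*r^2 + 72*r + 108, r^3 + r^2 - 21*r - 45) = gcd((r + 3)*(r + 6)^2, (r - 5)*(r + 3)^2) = r + 3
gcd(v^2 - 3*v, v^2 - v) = v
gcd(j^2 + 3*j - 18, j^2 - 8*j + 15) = j - 3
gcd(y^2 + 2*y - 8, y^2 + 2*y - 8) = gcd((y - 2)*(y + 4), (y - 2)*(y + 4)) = y^2 + 2*y - 8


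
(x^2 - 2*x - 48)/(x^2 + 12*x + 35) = (x^2 - 2*x - 48)/(x^2 + 12*x + 35)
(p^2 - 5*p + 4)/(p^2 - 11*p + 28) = (p - 1)/(p - 7)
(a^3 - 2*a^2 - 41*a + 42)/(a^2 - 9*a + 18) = (a^3 - 2*a^2 - 41*a + 42)/(a^2 - 9*a + 18)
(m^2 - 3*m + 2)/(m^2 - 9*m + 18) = (m^2 - 3*m + 2)/(m^2 - 9*m + 18)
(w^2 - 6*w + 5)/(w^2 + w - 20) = (w^2 - 6*w + 5)/(w^2 + w - 20)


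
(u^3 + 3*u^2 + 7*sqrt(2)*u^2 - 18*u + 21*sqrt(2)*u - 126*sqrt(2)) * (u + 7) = u^4 + 7*sqrt(2)*u^3 + 10*u^3 + 3*u^2 + 70*sqrt(2)*u^2 - 126*u + 21*sqrt(2)*u - 882*sqrt(2)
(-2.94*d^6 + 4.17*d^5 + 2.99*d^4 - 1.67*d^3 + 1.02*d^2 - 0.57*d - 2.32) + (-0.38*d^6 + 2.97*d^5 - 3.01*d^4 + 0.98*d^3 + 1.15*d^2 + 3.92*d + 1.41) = -3.32*d^6 + 7.14*d^5 - 0.0199999999999996*d^4 - 0.69*d^3 + 2.17*d^2 + 3.35*d - 0.91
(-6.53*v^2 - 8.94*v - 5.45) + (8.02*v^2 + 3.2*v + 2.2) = 1.49*v^2 - 5.74*v - 3.25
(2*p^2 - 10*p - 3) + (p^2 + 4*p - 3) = 3*p^2 - 6*p - 6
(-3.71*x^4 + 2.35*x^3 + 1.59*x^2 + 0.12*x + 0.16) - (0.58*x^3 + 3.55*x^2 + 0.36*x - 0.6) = -3.71*x^4 + 1.77*x^3 - 1.96*x^2 - 0.24*x + 0.76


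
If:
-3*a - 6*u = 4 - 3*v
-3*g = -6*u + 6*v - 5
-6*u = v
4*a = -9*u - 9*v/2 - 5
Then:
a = -32/25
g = 118/75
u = -1/150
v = 1/25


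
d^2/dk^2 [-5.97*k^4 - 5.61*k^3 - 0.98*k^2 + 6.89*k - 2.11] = -71.64*k^2 - 33.66*k - 1.96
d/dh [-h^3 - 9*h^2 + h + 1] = -3*h^2 - 18*h + 1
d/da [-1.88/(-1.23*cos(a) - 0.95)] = 2.3124*sin(a)/(1.23*cos(a) + 0.95)^2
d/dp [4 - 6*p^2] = -12*p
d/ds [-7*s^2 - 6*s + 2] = -14*s - 6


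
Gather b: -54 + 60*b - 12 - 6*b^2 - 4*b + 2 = -6*b^2 + 56*b - 64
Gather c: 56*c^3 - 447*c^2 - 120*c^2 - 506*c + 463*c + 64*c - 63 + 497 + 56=56*c^3 - 567*c^2 + 21*c + 490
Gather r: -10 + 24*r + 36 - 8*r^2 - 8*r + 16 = -8*r^2 + 16*r + 42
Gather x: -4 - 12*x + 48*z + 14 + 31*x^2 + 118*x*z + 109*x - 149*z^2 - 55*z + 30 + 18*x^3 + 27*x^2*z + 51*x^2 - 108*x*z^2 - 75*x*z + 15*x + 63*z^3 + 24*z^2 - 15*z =18*x^3 + x^2*(27*z + 82) + x*(-108*z^2 + 43*z + 112) + 63*z^3 - 125*z^2 - 22*z + 40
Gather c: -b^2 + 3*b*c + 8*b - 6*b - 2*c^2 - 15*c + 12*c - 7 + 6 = -b^2 + 2*b - 2*c^2 + c*(3*b - 3) - 1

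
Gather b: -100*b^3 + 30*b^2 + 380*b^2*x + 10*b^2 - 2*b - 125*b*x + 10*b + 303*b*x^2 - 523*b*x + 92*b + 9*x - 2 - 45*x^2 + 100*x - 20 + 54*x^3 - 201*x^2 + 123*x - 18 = -100*b^3 + b^2*(380*x + 40) + b*(303*x^2 - 648*x + 100) + 54*x^3 - 246*x^2 + 232*x - 40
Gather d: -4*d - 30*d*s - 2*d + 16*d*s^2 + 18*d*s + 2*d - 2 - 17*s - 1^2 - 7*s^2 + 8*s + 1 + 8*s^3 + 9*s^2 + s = d*(16*s^2 - 12*s - 4) + 8*s^3 + 2*s^2 - 8*s - 2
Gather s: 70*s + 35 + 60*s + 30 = 130*s + 65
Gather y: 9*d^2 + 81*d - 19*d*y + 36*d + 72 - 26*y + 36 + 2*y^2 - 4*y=9*d^2 + 117*d + 2*y^2 + y*(-19*d - 30) + 108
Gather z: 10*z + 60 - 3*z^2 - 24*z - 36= -3*z^2 - 14*z + 24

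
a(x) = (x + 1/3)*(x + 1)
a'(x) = 2*x + 4/3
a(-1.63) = 0.82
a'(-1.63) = -1.93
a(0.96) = 2.53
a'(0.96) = 3.25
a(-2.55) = 3.44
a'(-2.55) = -3.77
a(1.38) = 4.08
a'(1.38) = 4.09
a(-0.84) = -0.08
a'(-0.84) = -0.35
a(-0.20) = 0.11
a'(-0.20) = 0.93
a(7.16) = 61.15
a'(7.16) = 15.65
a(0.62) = 1.54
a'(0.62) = 2.57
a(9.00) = 93.33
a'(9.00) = 19.33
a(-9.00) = 69.33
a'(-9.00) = -16.67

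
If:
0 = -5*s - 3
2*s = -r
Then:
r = 6/5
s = -3/5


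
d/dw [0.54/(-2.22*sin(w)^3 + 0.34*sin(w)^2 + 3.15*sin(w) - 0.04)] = (3.5964*sin(w)^2 - 0.3672*sin(w) - 1.701)*cos(w)/(2.22*sin(w)^3 - 0.34*sin(w)^2 - 3.15*sin(w) + 0.04)^2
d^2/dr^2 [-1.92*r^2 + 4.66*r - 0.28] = -3.84000000000000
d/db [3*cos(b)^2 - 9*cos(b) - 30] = 3*(3 - 2*cos(b))*sin(b)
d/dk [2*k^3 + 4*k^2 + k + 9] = 6*k^2 + 8*k + 1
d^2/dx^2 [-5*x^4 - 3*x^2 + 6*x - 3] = -60*x^2 - 6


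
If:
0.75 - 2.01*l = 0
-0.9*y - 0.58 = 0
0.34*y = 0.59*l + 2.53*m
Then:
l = 0.37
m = -0.17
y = -0.64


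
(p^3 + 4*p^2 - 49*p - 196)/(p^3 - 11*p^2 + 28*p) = (p^2 + 11*p + 28)/(p*(p - 4))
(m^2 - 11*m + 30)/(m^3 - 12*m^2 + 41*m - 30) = 1/(m - 1)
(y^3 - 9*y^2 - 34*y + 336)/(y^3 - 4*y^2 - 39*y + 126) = (y - 8)/(y - 3)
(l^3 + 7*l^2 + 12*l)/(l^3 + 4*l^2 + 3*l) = (l + 4)/(l + 1)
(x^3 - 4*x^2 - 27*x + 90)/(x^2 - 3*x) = x - 1 - 30/x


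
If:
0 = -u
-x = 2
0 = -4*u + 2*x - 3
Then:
No Solution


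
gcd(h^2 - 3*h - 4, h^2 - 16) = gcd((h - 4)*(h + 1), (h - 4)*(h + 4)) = h - 4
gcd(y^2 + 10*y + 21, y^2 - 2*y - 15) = y + 3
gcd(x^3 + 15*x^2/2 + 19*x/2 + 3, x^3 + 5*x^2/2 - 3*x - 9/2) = x + 1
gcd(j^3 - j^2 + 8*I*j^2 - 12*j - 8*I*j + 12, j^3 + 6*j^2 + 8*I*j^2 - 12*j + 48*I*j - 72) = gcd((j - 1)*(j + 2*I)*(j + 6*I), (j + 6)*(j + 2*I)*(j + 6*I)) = j^2 + 8*I*j - 12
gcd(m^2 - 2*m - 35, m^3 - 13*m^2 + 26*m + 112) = m - 7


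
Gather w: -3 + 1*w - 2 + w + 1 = 2*w - 4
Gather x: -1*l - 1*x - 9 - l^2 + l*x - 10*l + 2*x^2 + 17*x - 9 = -l^2 - 11*l + 2*x^2 + x*(l + 16) - 18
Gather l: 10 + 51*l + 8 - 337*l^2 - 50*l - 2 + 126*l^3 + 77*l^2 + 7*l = 126*l^3 - 260*l^2 + 8*l + 16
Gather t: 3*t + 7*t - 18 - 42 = 10*t - 60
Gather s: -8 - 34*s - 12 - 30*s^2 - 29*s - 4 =-30*s^2 - 63*s - 24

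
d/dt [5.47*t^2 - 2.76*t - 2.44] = 10.94*t - 2.76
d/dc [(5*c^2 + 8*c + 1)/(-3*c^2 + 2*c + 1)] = 2*(17*c^2 + 8*c + 3)/(9*c^4 - 12*c^3 - 2*c^2 + 4*c + 1)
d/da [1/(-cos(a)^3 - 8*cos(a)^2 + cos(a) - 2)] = (-3*cos(a)^2 - 16*cos(a) + 1)*sin(a)/(sin(a)^2*cos(a) + 8*sin(a)^2 - 10)^2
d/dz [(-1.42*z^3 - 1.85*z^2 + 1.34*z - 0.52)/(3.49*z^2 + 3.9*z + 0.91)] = (-4.9558*z^4 - 11.076*z^3 - 15.7682*z^2 + 0.2626*z + 3.2474)/(12.1801*z^4 + 27.222*z^3 + 21.5618*z^2 + 7.098*z + 0.8281)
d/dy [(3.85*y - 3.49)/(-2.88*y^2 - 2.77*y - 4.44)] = (11.088*y^2 - 20.1024*y - 26.7613)/(8.2944*y^4 + 15.9552*y^3 + 33.2473*y^2 + 24.5976*y + 19.7136)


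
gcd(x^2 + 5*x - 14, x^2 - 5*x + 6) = x - 2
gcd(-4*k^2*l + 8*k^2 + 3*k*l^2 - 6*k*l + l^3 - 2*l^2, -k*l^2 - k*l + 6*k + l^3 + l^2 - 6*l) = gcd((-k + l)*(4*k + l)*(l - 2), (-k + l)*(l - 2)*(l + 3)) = k*l - 2*k - l^2 + 2*l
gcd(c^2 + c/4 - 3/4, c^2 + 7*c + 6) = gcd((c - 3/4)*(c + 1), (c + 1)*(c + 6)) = c + 1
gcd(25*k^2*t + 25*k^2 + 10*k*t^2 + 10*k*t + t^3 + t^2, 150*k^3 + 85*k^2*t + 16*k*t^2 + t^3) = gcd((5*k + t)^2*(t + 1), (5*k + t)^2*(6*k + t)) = 25*k^2 + 10*k*t + t^2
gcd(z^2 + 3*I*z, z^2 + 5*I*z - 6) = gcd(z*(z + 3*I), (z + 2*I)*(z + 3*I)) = z + 3*I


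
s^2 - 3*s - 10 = (s - 5)*(s + 2)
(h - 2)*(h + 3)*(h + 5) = h^3 + 6*h^2 - h - 30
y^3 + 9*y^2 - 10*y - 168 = (y - 4)*(y + 6)*(y + 7)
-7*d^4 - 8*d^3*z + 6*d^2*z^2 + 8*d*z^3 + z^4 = (-d + z)*(d + z)^2*(7*d + z)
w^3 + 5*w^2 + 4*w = w*(w + 1)*(w + 4)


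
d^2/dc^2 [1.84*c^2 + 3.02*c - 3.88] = 3.68000000000000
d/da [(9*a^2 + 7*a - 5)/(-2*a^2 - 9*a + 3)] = (-67*a^2 + 34*a - 24)/(4*a^4 + 36*a^3 + 69*a^2 - 54*a + 9)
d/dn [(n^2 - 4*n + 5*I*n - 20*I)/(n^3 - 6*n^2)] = (-n^3 + n^2*(8 - 10*I) + 6*n*(-4 + 15*I) - 240*I)/(n^3*(n^2 - 12*n + 36))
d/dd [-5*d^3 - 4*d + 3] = -15*d^2 - 4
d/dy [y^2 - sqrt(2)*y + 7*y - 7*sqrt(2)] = 2*y - sqrt(2) + 7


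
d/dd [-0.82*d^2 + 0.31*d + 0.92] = 0.31 - 1.64*d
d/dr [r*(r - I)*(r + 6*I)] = 3*r^2 + 10*I*r + 6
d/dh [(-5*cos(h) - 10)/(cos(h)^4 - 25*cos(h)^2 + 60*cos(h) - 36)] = 5*(-3*(1 - cos(2*h))^2/4 + 94*cos(h) + 19*cos(2*h)/2 - 2*cos(3*h) - 287/2)*sin(h)/(cos(h)^4 - 25*cos(h)^2 + 60*cos(h) - 36)^2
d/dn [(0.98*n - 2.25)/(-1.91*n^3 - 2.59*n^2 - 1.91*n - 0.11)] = (3.7436*n^3 - 10.3543*n^2 - 11.655*n - 4.4053)/(3.6481*n^6 + 9.8938*n^5 + 14.0043*n^4 + 10.314*n^3 + 4.2179*n^2 + 0.4202*n + 0.0121)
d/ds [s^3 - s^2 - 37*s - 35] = 3*s^2 - 2*s - 37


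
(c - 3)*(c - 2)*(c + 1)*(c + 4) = c^4 - 15*c^2 + 10*c + 24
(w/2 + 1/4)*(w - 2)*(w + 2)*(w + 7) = w^4/2 + 15*w^3/4 - w^2/4 - 15*w - 7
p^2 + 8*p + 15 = (p + 3)*(p + 5)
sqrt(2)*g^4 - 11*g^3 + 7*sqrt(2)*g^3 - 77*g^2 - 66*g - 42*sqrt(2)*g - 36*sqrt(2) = (g + 1)*(g + 6)*(g - 6*sqrt(2))*(sqrt(2)*g + 1)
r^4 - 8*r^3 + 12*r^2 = r^2*(r - 6)*(r - 2)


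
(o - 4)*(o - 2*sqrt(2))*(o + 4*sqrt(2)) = o^3 - 4*o^2 + 2*sqrt(2)*o^2 - 16*o - 8*sqrt(2)*o + 64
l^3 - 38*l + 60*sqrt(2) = (l - 3*sqrt(2))*(l - 2*sqrt(2))*(l + 5*sqrt(2))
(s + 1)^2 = s^2 + 2*s + 1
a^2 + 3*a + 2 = (a + 1)*(a + 2)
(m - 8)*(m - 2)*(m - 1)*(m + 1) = m^4 - 10*m^3 + 15*m^2 + 10*m - 16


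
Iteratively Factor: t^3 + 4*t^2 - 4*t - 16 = (t - 2)*(t^2 + 6*t + 8) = (t - 2)*(t + 4)*(t + 2)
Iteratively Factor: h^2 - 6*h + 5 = (h - 1)*(h - 5)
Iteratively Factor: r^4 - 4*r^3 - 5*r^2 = (r + 1)*(r^3 - 5*r^2) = r*(r + 1)*(r^2 - 5*r) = r*(r - 5)*(r + 1)*(r)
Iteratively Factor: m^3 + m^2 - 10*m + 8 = (m + 4)*(m^2 - 3*m + 2) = (m - 1)*(m + 4)*(m - 2)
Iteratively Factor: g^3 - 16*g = (g + 4)*(g^2 - 4*g) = (g - 4)*(g + 4)*(g)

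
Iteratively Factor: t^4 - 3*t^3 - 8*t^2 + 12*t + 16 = (t - 4)*(t^3 + t^2 - 4*t - 4) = (t - 4)*(t - 2)*(t^2 + 3*t + 2) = (t - 4)*(t - 2)*(t + 2)*(t + 1)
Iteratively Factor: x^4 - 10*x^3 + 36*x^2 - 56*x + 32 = (x - 2)*(x^3 - 8*x^2 + 20*x - 16) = (x - 2)^2*(x^2 - 6*x + 8) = (x - 4)*(x - 2)^2*(x - 2)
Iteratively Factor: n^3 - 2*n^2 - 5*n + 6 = (n - 1)*(n^2 - n - 6) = (n - 3)*(n - 1)*(n + 2)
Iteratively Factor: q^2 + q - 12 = (q - 3)*(q + 4)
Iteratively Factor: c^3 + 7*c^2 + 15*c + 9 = (c + 1)*(c^2 + 6*c + 9) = (c + 1)*(c + 3)*(c + 3)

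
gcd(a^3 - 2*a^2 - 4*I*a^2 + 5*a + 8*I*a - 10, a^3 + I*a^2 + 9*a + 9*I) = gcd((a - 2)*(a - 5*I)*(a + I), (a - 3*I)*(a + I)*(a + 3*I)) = a + I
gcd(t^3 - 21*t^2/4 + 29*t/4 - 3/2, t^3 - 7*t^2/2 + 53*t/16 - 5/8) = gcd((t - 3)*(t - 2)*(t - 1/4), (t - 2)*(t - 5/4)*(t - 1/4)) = t^2 - 9*t/4 + 1/2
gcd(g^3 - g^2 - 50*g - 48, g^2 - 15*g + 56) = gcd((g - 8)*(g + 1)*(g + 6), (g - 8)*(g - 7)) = g - 8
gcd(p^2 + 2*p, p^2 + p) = p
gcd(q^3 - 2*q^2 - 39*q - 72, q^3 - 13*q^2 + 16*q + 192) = q^2 - 5*q - 24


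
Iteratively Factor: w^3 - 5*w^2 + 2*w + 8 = (w - 4)*(w^2 - w - 2) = (w - 4)*(w + 1)*(w - 2)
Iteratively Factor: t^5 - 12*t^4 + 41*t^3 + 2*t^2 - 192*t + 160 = (t + 2)*(t^4 - 14*t^3 + 69*t^2 - 136*t + 80) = (t - 4)*(t + 2)*(t^3 - 10*t^2 + 29*t - 20) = (t - 5)*(t - 4)*(t + 2)*(t^2 - 5*t + 4) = (t - 5)*(t - 4)*(t - 1)*(t + 2)*(t - 4)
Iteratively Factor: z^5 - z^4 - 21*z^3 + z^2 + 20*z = (z)*(z^4 - z^3 - 21*z^2 + z + 20) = z*(z - 1)*(z^3 - 21*z - 20) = z*(z - 1)*(z + 4)*(z^2 - 4*z - 5) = z*(z - 5)*(z - 1)*(z + 4)*(z + 1)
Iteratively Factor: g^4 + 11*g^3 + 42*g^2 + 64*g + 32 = (g + 2)*(g^3 + 9*g^2 + 24*g + 16) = (g + 2)*(g + 4)*(g^2 + 5*g + 4) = (g + 1)*(g + 2)*(g + 4)*(g + 4)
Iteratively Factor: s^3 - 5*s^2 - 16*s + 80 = (s - 4)*(s^2 - s - 20) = (s - 5)*(s - 4)*(s + 4)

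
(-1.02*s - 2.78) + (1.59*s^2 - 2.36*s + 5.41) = 1.59*s^2 - 3.38*s + 2.63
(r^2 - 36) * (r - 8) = r^3 - 8*r^2 - 36*r + 288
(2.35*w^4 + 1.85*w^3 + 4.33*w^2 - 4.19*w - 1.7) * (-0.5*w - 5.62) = -1.175*w^5 - 14.132*w^4 - 12.562*w^3 - 22.2396*w^2 + 24.3978*w + 9.554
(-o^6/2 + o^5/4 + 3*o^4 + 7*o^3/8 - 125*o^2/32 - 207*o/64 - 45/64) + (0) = -o^6/2 + o^5/4 + 3*o^4 + 7*o^3/8 - 125*o^2/32 - 207*o/64 - 45/64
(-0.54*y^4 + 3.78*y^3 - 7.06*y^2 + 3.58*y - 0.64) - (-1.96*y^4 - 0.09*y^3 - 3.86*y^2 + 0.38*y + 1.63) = 1.42*y^4 + 3.87*y^3 - 3.2*y^2 + 3.2*y - 2.27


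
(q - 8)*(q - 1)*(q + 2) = q^3 - 7*q^2 - 10*q + 16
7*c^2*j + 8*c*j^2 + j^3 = j*(c + j)*(7*c + j)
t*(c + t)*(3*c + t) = 3*c^2*t + 4*c*t^2 + t^3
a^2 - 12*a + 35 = (a - 7)*(a - 5)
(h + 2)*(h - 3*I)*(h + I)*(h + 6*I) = h^4 + 2*h^3 + 4*I*h^3 + 15*h^2 + 8*I*h^2 + 30*h + 18*I*h + 36*I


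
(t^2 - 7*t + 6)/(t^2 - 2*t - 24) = (t - 1)/(t + 4)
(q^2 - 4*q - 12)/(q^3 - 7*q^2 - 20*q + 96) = (q^2 - 4*q - 12)/(q^3 - 7*q^2 - 20*q + 96)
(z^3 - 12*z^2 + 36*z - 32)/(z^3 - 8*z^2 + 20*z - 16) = (z - 8)/(z - 4)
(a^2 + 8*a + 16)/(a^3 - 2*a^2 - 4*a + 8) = (a^2 + 8*a + 16)/(a^3 - 2*a^2 - 4*a + 8)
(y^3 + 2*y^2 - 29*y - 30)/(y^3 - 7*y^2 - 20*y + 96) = (y^3 + 2*y^2 - 29*y - 30)/(y^3 - 7*y^2 - 20*y + 96)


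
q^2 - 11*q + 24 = (q - 8)*(q - 3)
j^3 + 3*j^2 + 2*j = j*(j + 1)*(j + 2)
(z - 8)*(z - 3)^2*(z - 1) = z^4 - 15*z^3 + 71*z^2 - 129*z + 72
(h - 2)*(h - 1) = h^2 - 3*h + 2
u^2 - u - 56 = (u - 8)*(u + 7)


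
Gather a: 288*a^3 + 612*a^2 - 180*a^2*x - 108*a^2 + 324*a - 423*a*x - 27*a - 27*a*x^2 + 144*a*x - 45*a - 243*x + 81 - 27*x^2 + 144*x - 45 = 288*a^3 + a^2*(504 - 180*x) + a*(-27*x^2 - 279*x + 252) - 27*x^2 - 99*x + 36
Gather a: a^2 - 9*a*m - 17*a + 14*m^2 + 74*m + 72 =a^2 + a*(-9*m - 17) + 14*m^2 + 74*m + 72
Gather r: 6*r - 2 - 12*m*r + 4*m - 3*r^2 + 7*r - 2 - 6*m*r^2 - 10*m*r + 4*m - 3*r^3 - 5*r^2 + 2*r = 8*m - 3*r^3 + r^2*(-6*m - 8) + r*(15 - 22*m) - 4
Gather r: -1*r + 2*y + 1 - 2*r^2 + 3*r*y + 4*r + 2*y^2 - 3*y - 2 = -2*r^2 + r*(3*y + 3) + 2*y^2 - y - 1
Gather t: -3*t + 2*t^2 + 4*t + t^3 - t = t^3 + 2*t^2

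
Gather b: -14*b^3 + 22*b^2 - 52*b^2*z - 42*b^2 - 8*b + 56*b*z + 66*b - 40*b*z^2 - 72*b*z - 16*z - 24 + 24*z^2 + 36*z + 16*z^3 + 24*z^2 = -14*b^3 + b^2*(-52*z - 20) + b*(-40*z^2 - 16*z + 58) + 16*z^3 + 48*z^2 + 20*z - 24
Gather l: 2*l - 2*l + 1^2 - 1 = 0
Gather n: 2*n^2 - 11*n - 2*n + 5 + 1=2*n^2 - 13*n + 6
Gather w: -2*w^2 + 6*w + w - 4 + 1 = -2*w^2 + 7*w - 3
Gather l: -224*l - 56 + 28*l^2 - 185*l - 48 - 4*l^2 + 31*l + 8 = 24*l^2 - 378*l - 96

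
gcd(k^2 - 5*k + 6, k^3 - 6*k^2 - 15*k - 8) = 1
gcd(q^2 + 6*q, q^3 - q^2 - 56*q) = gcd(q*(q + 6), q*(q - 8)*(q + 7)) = q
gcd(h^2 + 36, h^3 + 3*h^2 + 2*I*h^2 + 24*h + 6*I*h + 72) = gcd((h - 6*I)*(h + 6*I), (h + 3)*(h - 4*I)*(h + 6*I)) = h + 6*I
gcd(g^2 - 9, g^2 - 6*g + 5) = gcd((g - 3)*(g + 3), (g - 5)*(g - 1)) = 1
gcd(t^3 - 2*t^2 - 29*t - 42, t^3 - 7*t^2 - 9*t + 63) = t^2 - 4*t - 21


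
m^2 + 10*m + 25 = (m + 5)^2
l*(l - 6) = l^2 - 6*l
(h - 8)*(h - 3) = h^2 - 11*h + 24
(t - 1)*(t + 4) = t^2 + 3*t - 4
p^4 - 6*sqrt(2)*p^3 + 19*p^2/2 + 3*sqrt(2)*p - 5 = (p - 5*sqrt(2))*(p - sqrt(2))*(p - sqrt(2)/2)*(p + sqrt(2)/2)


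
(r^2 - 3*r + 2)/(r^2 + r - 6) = (r - 1)/(r + 3)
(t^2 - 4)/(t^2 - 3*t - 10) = (t - 2)/(t - 5)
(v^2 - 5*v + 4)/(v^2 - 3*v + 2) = (v - 4)/(v - 2)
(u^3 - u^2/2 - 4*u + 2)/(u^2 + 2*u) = u - 5/2 + 1/u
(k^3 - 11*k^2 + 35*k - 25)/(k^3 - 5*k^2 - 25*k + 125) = (k - 1)/(k + 5)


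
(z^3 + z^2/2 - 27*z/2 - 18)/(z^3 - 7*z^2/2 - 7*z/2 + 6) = (z + 3)/(z - 1)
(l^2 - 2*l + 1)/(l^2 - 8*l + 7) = (l - 1)/(l - 7)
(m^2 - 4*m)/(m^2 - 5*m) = (m - 4)/(m - 5)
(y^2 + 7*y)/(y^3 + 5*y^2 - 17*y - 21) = y/(y^2 - 2*y - 3)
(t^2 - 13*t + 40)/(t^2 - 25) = (t - 8)/(t + 5)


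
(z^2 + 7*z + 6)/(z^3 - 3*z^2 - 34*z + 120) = (z + 1)/(z^2 - 9*z + 20)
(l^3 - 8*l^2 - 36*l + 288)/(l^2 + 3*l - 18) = (l^2 - 14*l + 48)/(l - 3)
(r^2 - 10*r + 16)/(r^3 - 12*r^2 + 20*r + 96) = (r - 2)/(r^2 - 4*r - 12)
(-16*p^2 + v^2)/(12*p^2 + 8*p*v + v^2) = (-16*p^2 + v^2)/(12*p^2 + 8*p*v + v^2)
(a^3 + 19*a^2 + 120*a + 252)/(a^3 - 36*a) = (a^2 + 13*a + 42)/(a*(a - 6))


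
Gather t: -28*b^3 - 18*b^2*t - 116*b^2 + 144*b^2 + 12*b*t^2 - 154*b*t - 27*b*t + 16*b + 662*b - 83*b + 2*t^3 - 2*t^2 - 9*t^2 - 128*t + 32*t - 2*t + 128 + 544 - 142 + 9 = -28*b^3 + 28*b^2 + 595*b + 2*t^3 + t^2*(12*b - 11) + t*(-18*b^2 - 181*b - 98) + 539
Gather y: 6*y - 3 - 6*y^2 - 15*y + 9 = -6*y^2 - 9*y + 6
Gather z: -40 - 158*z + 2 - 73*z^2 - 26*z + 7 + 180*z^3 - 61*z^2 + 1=180*z^3 - 134*z^2 - 184*z - 30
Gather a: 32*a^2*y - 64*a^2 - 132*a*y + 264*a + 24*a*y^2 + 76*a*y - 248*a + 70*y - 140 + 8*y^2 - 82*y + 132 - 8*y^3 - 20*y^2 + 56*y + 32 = a^2*(32*y - 64) + a*(24*y^2 - 56*y + 16) - 8*y^3 - 12*y^2 + 44*y + 24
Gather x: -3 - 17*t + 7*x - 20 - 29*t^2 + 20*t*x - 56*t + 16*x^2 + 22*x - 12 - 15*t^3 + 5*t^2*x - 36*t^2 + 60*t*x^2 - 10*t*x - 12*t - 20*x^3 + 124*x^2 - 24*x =-15*t^3 - 65*t^2 - 85*t - 20*x^3 + x^2*(60*t + 140) + x*(5*t^2 + 10*t + 5) - 35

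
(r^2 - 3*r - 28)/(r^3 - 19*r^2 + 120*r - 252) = (r + 4)/(r^2 - 12*r + 36)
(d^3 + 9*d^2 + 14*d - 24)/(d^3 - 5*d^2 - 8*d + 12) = (d^2 + 10*d + 24)/(d^2 - 4*d - 12)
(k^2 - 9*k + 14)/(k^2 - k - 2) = (k - 7)/(k + 1)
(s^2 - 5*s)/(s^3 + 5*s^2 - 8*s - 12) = s*(s - 5)/(s^3 + 5*s^2 - 8*s - 12)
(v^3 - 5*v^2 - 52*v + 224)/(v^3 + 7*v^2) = 1 - 12/v + 32/v^2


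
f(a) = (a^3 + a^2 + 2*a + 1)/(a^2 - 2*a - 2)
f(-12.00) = -9.68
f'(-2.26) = 0.56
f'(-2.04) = 0.51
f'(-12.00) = 0.95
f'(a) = (2 - 2*a)*(a^3 + a^2 + 2*a + 1)/(a^2 - 2*a - 2)^2 + (3*a^2 + 2*a + 2)/(a^2 - 2*a - 2) = (a^4 - 4*a^3 - 10*a^2 - 6*a - 2)/(a^4 - 4*a^3 + 8*a + 4)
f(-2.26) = -1.31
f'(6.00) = 0.07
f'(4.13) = -4.07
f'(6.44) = 0.28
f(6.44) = 12.12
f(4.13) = 14.24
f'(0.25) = -0.70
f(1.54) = -3.73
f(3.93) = 15.22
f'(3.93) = -5.91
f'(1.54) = -5.99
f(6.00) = 12.05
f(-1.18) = -0.92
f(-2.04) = -1.19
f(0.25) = -0.65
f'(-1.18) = -0.11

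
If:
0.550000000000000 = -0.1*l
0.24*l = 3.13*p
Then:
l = -5.50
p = -0.42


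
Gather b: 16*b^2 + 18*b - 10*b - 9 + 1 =16*b^2 + 8*b - 8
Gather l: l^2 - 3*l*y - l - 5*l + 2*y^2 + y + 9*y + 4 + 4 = l^2 + l*(-3*y - 6) + 2*y^2 + 10*y + 8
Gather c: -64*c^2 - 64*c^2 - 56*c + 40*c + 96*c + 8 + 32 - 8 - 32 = -128*c^2 + 80*c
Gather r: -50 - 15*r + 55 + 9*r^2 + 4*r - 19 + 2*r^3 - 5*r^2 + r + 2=2*r^3 + 4*r^2 - 10*r - 12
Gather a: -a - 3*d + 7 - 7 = -a - 3*d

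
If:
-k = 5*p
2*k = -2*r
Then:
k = -r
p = r/5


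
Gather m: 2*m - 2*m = 0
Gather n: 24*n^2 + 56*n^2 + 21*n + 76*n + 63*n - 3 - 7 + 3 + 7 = 80*n^2 + 160*n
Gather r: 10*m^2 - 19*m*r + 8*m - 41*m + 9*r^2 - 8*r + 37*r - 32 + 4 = 10*m^2 - 33*m + 9*r^2 + r*(29 - 19*m) - 28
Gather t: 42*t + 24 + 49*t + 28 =91*t + 52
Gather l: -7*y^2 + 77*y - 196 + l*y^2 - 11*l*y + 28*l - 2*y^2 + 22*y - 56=l*(y^2 - 11*y + 28) - 9*y^2 + 99*y - 252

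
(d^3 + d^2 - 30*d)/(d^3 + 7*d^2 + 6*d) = (d - 5)/(d + 1)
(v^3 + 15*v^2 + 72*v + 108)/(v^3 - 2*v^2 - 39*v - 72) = (v^2 + 12*v + 36)/(v^2 - 5*v - 24)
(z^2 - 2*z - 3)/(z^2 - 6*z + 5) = (z^2 - 2*z - 3)/(z^2 - 6*z + 5)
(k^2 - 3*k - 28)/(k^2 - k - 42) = (k + 4)/(k + 6)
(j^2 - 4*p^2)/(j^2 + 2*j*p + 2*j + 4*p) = (j - 2*p)/(j + 2)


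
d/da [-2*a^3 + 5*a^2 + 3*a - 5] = -6*a^2 + 10*a + 3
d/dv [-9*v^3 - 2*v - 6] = -27*v^2 - 2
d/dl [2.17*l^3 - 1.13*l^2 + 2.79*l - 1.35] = 6.51*l^2 - 2.26*l + 2.79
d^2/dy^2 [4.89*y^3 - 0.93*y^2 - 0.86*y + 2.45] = 29.34*y - 1.86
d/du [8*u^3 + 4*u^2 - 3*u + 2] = 24*u^2 + 8*u - 3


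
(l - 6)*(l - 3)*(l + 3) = l^3 - 6*l^2 - 9*l + 54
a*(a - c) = a^2 - a*c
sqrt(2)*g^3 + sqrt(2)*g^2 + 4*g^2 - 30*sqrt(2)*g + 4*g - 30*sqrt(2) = (g - 3*sqrt(2))*(g + 5*sqrt(2))*(sqrt(2)*g + sqrt(2))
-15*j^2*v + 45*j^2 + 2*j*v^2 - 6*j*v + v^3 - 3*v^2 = (-3*j + v)*(5*j + v)*(v - 3)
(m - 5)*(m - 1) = m^2 - 6*m + 5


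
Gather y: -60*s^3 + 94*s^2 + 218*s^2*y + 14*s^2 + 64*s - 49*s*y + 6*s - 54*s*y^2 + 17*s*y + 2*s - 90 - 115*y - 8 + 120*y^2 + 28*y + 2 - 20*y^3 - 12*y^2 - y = -60*s^3 + 108*s^2 + 72*s - 20*y^3 + y^2*(108 - 54*s) + y*(218*s^2 - 32*s - 88) - 96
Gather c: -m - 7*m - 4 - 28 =-8*m - 32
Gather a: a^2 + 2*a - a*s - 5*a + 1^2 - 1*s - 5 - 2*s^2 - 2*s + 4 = a^2 + a*(-s - 3) - 2*s^2 - 3*s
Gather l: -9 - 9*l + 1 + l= -8*l - 8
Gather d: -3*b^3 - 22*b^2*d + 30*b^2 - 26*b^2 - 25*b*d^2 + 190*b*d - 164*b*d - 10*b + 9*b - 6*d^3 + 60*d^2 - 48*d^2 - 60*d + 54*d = -3*b^3 + 4*b^2 - b - 6*d^3 + d^2*(12 - 25*b) + d*(-22*b^2 + 26*b - 6)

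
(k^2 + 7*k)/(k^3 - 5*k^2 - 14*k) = (k + 7)/(k^2 - 5*k - 14)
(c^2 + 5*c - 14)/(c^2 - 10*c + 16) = (c + 7)/(c - 8)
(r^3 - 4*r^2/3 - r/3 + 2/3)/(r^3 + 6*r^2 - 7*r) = (3*r^2 - r - 2)/(3*r*(r + 7))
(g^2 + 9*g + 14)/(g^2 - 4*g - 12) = (g + 7)/(g - 6)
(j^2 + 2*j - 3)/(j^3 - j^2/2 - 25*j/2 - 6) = 2*(j - 1)/(2*j^2 - 7*j - 4)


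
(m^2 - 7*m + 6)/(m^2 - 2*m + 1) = (m - 6)/(m - 1)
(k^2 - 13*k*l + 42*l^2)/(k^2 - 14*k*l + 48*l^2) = (k - 7*l)/(k - 8*l)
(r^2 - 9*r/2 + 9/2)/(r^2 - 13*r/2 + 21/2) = (2*r - 3)/(2*r - 7)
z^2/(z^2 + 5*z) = z/(z + 5)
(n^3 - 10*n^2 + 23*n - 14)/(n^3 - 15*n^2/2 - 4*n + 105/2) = 2*(n^2 - 3*n + 2)/(2*n^2 - n - 15)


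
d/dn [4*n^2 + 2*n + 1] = 8*n + 2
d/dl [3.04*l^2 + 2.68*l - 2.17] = 6.08*l + 2.68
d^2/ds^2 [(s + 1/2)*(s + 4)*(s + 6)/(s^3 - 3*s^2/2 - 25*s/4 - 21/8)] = 24*(64*s^3 + 468*s^2 + 72*s + 771)/(64*s^6 - 384*s^5 - 240*s^4 + 3520*s^3 + 1260*s^2 - 10584*s - 9261)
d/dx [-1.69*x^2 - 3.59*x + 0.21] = -3.38*x - 3.59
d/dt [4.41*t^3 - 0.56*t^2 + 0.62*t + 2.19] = 13.23*t^2 - 1.12*t + 0.62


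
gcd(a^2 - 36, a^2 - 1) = 1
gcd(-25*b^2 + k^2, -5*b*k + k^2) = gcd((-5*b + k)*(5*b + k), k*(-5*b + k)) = 5*b - k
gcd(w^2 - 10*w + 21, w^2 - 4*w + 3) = w - 3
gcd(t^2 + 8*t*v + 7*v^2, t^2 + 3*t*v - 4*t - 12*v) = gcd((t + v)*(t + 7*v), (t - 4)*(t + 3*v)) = 1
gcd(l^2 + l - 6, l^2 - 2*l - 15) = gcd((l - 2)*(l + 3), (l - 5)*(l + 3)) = l + 3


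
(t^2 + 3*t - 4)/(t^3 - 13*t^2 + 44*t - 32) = (t + 4)/(t^2 - 12*t + 32)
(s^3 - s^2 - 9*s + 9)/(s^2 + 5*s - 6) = (s^2 - 9)/(s + 6)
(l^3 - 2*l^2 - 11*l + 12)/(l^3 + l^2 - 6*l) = (l^2 - 5*l + 4)/(l*(l - 2))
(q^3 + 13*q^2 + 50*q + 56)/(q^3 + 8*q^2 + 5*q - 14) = (q + 4)/(q - 1)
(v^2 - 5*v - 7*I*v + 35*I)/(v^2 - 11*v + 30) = (v - 7*I)/(v - 6)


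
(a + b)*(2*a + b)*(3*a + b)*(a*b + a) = 6*a^4*b + 6*a^4 + 11*a^3*b^2 + 11*a^3*b + 6*a^2*b^3 + 6*a^2*b^2 + a*b^4 + a*b^3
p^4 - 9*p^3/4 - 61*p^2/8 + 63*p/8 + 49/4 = (p - 7/2)*(p - 7/4)*(p + 1)*(p + 2)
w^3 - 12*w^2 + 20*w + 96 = (w - 8)*(w - 6)*(w + 2)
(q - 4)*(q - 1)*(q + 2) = q^3 - 3*q^2 - 6*q + 8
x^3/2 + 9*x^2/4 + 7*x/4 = x*(x/2 + 1/2)*(x + 7/2)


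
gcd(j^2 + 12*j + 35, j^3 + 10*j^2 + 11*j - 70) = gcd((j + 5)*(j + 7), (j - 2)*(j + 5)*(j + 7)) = j^2 + 12*j + 35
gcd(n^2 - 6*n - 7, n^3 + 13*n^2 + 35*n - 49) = 1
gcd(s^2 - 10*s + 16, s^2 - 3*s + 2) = s - 2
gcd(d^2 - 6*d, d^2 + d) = d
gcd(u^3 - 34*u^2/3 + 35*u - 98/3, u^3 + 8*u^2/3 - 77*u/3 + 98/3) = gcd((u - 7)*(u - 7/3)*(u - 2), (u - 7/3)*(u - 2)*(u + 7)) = u^2 - 13*u/3 + 14/3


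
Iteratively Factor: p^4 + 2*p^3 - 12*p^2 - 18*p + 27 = (p + 3)*(p^3 - p^2 - 9*p + 9) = (p + 3)^2*(p^2 - 4*p + 3) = (p - 1)*(p + 3)^2*(p - 3)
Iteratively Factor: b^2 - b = (b)*(b - 1)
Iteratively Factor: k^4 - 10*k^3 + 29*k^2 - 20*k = (k - 4)*(k^3 - 6*k^2 + 5*k) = k*(k - 4)*(k^2 - 6*k + 5) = k*(k - 5)*(k - 4)*(k - 1)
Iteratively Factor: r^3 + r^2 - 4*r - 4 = (r + 2)*(r^2 - r - 2) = (r - 2)*(r + 2)*(r + 1)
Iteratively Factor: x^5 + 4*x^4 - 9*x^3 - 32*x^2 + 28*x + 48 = (x - 2)*(x^4 + 6*x^3 + 3*x^2 - 26*x - 24) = (x - 2)^2*(x^3 + 8*x^2 + 19*x + 12) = (x - 2)^2*(x + 3)*(x^2 + 5*x + 4) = (x - 2)^2*(x + 1)*(x + 3)*(x + 4)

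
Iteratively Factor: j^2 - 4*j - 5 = (j - 5)*(j + 1)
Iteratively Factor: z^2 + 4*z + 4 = (z + 2)*(z + 2)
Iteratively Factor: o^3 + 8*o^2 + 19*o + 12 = (o + 3)*(o^2 + 5*o + 4) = (o + 1)*(o + 3)*(o + 4)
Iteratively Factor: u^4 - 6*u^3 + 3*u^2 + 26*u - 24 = (u - 4)*(u^3 - 2*u^2 - 5*u + 6) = (u - 4)*(u - 1)*(u^2 - u - 6) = (u - 4)*(u - 1)*(u + 2)*(u - 3)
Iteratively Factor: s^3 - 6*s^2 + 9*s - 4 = (s - 4)*(s^2 - 2*s + 1) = (s - 4)*(s - 1)*(s - 1)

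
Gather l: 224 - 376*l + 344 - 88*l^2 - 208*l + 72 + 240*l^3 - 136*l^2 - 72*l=240*l^3 - 224*l^2 - 656*l + 640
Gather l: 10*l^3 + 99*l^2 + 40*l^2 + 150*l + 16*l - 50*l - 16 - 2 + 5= 10*l^3 + 139*l^2 + 116*l - 13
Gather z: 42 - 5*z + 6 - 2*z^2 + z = -2*z^2 - 4*z + 48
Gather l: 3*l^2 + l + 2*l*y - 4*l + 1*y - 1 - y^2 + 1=3*l^2 + l*(2*y - 3) - y^2 + y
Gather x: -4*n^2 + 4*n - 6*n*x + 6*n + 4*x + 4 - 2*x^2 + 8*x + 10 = -4*n^2 + 10*n - 2*x^2 + x*(12 - 6*n) + 14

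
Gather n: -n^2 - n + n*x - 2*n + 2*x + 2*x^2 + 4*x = -n^2 + n*(x - 3) + 2*x^2 + 6*x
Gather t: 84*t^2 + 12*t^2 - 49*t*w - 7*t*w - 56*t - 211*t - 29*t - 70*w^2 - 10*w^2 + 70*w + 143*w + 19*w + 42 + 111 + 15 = 96*t^2 + t*(-56*w - 296) - 80*w^2 + 232*w + 168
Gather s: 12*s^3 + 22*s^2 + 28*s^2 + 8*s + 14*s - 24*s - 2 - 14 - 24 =12*s^3 + 50*s^2 - 2*s - 40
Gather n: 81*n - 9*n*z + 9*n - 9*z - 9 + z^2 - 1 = n*(90 - 9*z) + z^2 - 9*z - 10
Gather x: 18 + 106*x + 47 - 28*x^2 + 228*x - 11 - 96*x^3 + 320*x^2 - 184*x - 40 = -96*x^3 + 292*x^2 + 150*x + 14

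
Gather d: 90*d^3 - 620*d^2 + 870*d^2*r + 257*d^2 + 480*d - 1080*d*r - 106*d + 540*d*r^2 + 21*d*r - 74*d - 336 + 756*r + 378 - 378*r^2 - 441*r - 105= 90*d^3 + d^2*(870*r - 363) + d*(540*r^2 - 1059*r + 300) - 378*r^2 + 315*r - 63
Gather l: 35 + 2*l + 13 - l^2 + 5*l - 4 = -l^2 + 7*l + 44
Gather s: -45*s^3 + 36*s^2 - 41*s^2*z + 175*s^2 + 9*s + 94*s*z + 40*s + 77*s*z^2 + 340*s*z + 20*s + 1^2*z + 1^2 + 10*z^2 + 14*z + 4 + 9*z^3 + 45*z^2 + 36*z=-45*s^3 + s^2*(211 - 41*z) + s*(77*z^2 + 434*z + 69) + 9*z^3 + 55*z^2 + 51*z + 5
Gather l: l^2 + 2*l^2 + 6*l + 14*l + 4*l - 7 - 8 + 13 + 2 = 3*l^2 + 24*l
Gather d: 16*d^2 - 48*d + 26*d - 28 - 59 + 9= 16*d^2 - 22*d - 78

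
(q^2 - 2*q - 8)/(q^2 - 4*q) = (q + 2)/q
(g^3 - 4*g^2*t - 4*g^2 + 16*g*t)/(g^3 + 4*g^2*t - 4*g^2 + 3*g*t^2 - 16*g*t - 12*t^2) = g*(g - 4*t)/(g^2 + 4*g*t + 3*t^2)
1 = 1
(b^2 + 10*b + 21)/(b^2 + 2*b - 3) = (b + 7)/(b - 1)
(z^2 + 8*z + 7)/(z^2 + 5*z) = (z^2 + 8*z + 7)/(z*(z + 5))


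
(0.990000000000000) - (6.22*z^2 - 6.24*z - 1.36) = -6.22*z^2 + 6.24*z + 2.35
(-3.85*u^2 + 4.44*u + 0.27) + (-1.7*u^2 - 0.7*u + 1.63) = -5.55*u^2 + 3.74*u + 1.9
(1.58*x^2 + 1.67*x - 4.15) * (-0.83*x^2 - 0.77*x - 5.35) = -1.3114*x^4 - 2.6027*x^3 - 6.2944*x^2 - 5.739*x + 22.2025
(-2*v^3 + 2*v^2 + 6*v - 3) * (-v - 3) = 2*v^4 + 4*v^3 - 12*v^2 - 15*v + 9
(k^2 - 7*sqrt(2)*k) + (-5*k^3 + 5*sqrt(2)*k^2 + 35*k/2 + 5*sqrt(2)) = -5*k^3 + k^2 + 5*sqrt(2)*k^2 - 7*sqrt(2)*k + 35*k/2 + 5*sqrt(2)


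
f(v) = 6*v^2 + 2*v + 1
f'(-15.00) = -178.00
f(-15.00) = 1321.00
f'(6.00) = 74.00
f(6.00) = 229.00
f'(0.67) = 10.04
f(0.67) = 5.03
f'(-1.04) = -10.48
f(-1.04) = 5.41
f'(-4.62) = -53.44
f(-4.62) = 119.83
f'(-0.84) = -8.08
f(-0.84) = 3.55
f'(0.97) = 13.64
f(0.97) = 8.59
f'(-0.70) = -6.40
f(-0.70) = 2.54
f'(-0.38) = -2.56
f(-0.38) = 1.11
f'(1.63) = 21.56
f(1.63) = 20.20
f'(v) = 12*v + 2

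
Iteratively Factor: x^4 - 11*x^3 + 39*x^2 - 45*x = (x - 3)*(x^3 - 8*x^2 + 15*x) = (x - 3)^2*(x^2 - 5*x) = x*(x - 3)^2*(x - 5)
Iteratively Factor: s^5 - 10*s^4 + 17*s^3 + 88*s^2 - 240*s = (s - 4)*(s^4 - 6*s^3 - 7*s^2 + 60*s) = s*(s - 4)*(s^3 - 6*s^2 - 7*s + 60) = s*(s - 5)*(s - 4)*(s^2 - s - 12) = s*(s - 5)*(s - 4)*(s + 3)*(s - 4)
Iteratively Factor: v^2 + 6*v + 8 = (v + 4)*(v + 2)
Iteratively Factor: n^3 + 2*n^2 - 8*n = (n - 2)*(n^2 + 4*n) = n*(n - 2)*(n + 4)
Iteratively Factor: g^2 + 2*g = (g)*(g + 2)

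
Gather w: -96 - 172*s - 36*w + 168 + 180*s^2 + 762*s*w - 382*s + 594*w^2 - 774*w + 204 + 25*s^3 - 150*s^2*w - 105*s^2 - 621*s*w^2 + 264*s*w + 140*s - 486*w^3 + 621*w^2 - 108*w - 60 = 25*s^3 + 75*s^2 - 414*s - 486*w^3 + w^2*(1215 - 621*s) + w*(-150*s^2 + 1026*s - 918) + 216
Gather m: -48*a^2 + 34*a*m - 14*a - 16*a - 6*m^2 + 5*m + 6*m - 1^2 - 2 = -48*a^2 - 30*a - 6*m^2 + m*(34*a + 11) - 3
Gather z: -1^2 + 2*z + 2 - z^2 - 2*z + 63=64 - z^2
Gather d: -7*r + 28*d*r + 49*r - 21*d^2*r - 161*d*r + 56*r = -21*d^2*r - 133*d*r + 98*r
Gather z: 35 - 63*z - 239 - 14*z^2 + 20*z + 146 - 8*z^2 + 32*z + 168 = -22*z^2 - 11*z + 110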